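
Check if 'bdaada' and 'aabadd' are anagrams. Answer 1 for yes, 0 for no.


Sort characters of 'bdaada': 'aaabdd'
Sort characters of 'aabadd': 'aaabdd'
Sorted forms match -> they ARE anagrams
Result: 1

1


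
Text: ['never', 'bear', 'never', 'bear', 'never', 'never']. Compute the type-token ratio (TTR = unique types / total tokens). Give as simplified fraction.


Tokens: 6
Unique types: ('bear', 'never') = 2
TTR = 2/6
Simplify: divide both by 2 -> 1/3
TTR = 1/3

1/3


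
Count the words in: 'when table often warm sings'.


Counting words by splitting on spaces:
  Word 1: 'when'
  Word 2: 'table'
  Word 3: 'often'
  Word 4: 'warm'
  Word 5: 'sings'
Total words: 5

5


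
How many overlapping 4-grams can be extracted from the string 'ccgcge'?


String 'ccgcge' has length L = 6.
Number of overlapping n-grams = L - n + 1
Substituting: 6 - 4 + 1 = 3

3


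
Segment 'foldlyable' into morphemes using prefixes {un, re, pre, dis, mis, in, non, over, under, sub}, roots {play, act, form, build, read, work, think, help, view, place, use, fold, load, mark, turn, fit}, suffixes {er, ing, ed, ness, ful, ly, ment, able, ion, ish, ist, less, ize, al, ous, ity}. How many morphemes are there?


Segmenting 'foldlyable' against the inventory:
  'fold' -> root (morpheme 1)
  'ly' -> suffix (morpheme 2)
  'able' -> suffix (morpheme 3)
Total morphemes: 3

3


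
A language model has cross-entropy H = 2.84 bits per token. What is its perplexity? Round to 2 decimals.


Perplexity formula: PP = 2^H
H = 2.84
PP = 2^2.84
Decompose: 2^2.84 = 2^2 * 2^0.84
2^2 = 4, 2^0.84 ~ 1.7900501
PP ~ 4 * 1.7900501 = 7.1602004
Rounded to 2 decimals: 7.16

7.16


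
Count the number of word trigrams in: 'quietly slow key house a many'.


Word trigrams from [6] words:
  Trigram 1: (quietly slow key)
  Trigram 2: (slow key house)
  Trigram 3: (key house a)
  Trigram 4: (house a many)
Total word trigrams: 6 - 2 = 4

4


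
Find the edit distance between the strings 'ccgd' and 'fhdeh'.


Building DP table for s1='ccgd' (len 4) and s2='fhdeh' (len 5):
       f  h  d  e  h
    0  1  2  3  4  5
  c 1  1  2  3  4  5
  c 2  2  2  3  4  5
  g 3  3  3  3  4  5
  d 4  4  4  3  4  5
Edit distance = dp[4][5] = 5

5


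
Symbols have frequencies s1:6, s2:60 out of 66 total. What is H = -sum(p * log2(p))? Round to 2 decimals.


Computing entropy H = -sum(p_i * log2(p_i)):
  s1: p = 6/66 = 0.0909, -p*log2(p) = 0.3145
  s2: p = 60/66 = 0.9091, -p*log2(p) = 0.1250
H = sum of terms = 0.4395
Rounded to 2 decimals: 0.44

0.44


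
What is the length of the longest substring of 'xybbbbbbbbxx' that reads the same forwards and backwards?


Scanning 'xybbbbbbbbxx' for palindromic substrings.
Substring at positions 2-9: 'bbbbbbbb'.
Check: reverse('bbbbbbbb') = 'bbbbbbbb' -> palindrome confirmed.
Neighbouring characters ('y' / 'x') break symmetry, so it cannot extend further.
No longer palindromic substring exists; longest length = 8

8


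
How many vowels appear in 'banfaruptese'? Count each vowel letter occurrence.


Scanning each character of 'banfaruptese':
  Position 1: 'b' -> consonant (running count: 0)
  Position 2: 'a' -> vowel (running count: 1)
  Position 3: 'n' -> consonant (running count: 1)
  Position 4: 'f' -> consonant (running count: 1)
  Position 5: 'a' -> vowel (running count: 2)
  Position 6: 'r' -> consonant (running count: 2)
  Position 7: 'u' -> vowel (running count: 3)
  Position 8: 'p' -> consonant (running count: 3)
  Position 9: 't' -> consonant (running count: 3)
  Position 10: 'e' -> vowel (running count: 4)
  Position 11: 's' -> consonant (running count: 4)
  Position 12: 'e' -> vowel (running count: 5)
Total vowels: 5

5


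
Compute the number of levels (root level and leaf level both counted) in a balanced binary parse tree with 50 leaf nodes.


In a balanced binary tree with n leaves the deepest leaf is ceil(log2(n)) edges below the root,
so counting node levels inclusive of root and leaves gives ceil(log2(n)) + 1 levels.
log2(50) = 5.6439
ceil(5.6439) = 6
levels = 6 + 1 = 7

7


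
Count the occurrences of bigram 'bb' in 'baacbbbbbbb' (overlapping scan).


Scanning 'baacbbbbbbb' for bigram 'bb':
  Position 0: 'ba' -> no
  Position 1: 'aa' -> no
  Position 2: 'ac' -> no
  Position 3: 'cb' -> no
  Position 4: 'bb' -> MATCH
  Position 5: 'bb' -> MATCH
  Position 6: 'bb' -> MATCH
  Position 7: 'bb' -> MATCH
  Position 8: 'bb' -> MATCH
  Position 9: 'bb' -> MATCH
Total matches: 6

6


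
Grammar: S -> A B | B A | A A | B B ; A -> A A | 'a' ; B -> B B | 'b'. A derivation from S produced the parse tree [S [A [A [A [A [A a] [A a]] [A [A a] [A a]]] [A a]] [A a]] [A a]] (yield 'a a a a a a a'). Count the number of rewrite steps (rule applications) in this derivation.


Every bracketed nonterminal node [X ...] in the tree is produced by exactly one rule application.
Reading the tree off as a leftmost derivation:
  Step 1: S  =>  A A   (applied S -> A A)
  Step 2: A A  =>  A A A   (applied A -> A A)
  Step 3: A A A  =>  A A A A   (applied A -> A A)
  Step 4: A A A A  =>  A A A A A   (applied A -> A A)
  Step 5: A A A A A  =>  A A A A A A   (applied A -> A A)
  Step 6: A A A A A A  =>  a A A A A A   (applied A -> a)
  Step 7: a A A A A A  =>  a a A A A A   (applied A -> a)
  Step 8: a a A A A A  =>  a a A A A A A   (applied A -> A A)
  Step 9: a a A A A A A  =>  a a a A A A A   (applied A -> a)
  Step 10: a a a A A A A  =>  a a a a A A A   (applied A -> a)
  Step 11: a a a a A A A  =>  a a a a a A A   (applied A -> a)
  Step 12: a a a a a A A  =>  a a a a a a A   (applied A -> a)
  Step 13: a a a a a a A  =>  a a a a a a a   (applied A -> a)
Final yield: a a a a a a a
Total rewrite steps: 13

13


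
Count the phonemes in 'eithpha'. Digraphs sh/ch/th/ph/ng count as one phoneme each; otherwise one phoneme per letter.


Parsing 'eithpha' greedily, digraphs first:
  'e' -> vowel phoneme (phonemes so far: 1)
  'i' -> vowel phoneme (phonemes so far: 2)
  'th' -> digraph (1 consonant phoneme) (phonemes so far: 3)
  'ph' -> digraph (1 consonant phoneme) (phonemes so far: 4)
  'a' -> vowel phoneme (phonemes so far: 5)
Total phonemes: 5

5


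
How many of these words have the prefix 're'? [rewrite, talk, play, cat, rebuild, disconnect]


Checking each word for prefix 're':
  'rewrite' -> YES, starts with 're' (count: 1)
  'talk' -> no (count: 1)
  'play' -> no (count: 1)
  'cat' -> no (count: 1)
  'rebuild' -> YES, starts with 're' (count: 2)
  'disconnect' -> no (count: 2)
Total with prefix 're': 2

2


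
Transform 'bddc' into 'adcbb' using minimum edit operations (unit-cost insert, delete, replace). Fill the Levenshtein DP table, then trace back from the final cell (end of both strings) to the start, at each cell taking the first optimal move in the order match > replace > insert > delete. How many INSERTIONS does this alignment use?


Edit distance = 4. Backtracking from cell (4, 5) with preference match > replace > insert > delete,
then listing the resulting alignment 'bddc' -> 'adcbb' left to right:
  Step 1: replace b->a
  Step 2: keep 'd'
  Step 3: insert 'c' [insertion #1]
  Step 4: replace d->b
  Step 5: replace c->b
Total insertions: 1

1


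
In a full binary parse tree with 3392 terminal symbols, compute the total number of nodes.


Leaf nodes (terminals): 3392
Internal nodes = n - 1 = 3392 - 1 = 3391
Total = leaves + internal = 3392 + 3391 = 6783

6783


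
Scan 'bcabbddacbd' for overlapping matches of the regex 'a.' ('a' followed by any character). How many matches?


Pattern: a. means 'a' followed by any character.
Scanning 'bcabbddacbd' position-by-position:
  Pos 0: window 'bc' -> no
  Pos 1: window 'ca' -> no
  Pos 2: window 'ab' -> MATCH
  Pos 3: window 'bb' -> no
  Pos 4: window 'bd' -> no
  Pos 5: window 'dd' -> no
  Pos 6: window 'da' -> no
  Pos 7: window 'ac' -> MATCH
  Pos 8: window 'cb' -> no
  Pos 9: window 'bd' -> no
  Pos 10: window 'd' -> no
Total matches: 2

2


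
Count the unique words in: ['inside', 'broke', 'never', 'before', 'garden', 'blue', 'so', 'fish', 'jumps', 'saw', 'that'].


Listing all tokens and tracking unique types:
  Token 1: 'inside' -> NEW (unique so far: 1)
  Token 2: 'broke' -> NEW (unique so far: 2)
  Token 3: 'never' -> NEW (unique so far: 3)
  Token 4: 'before' -> NEW (unique so far: 4)
  Token 5: 'garden' -> NEW (unique so far: 5)
  Token 6: 'blue' -> NEW (unique so far: 6)
  Token 7: 'so' -> NEW (unique so far: 7)
  Token 8: 'fish' -> NEW (unique so far: 8)
  Token 9: 'jumps' -> NEW (unique so far: 9)
  Token 10: 'saw' -> NEW (unique so far: 10)
  Token 11: 'that' -> NEW (unique so far: 11)
Unique types: ('before', 'blue', 'broke', 'fish', 'garden', 'inside', 'jumps', 'never', 'saw', 'so', 'that')
Vocabulary size: 11

11


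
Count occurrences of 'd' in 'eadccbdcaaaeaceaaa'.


Scanning 'eadccbdcaaaeaceaaa' for 'd':
  Position 2: 'd' -> MATCH (count: 1)
  Position 6: 'd' -> MATCH (count: 2)
Total occurrences of 'd': 2

2


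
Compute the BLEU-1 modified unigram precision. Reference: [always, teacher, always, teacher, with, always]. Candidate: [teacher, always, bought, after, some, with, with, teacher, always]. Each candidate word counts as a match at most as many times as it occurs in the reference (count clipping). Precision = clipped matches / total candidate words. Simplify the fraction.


Reference word counts: {'always': 3, 'teacher': 2, 'with': 1}
Checking each candidate word (with clipping):
  'teacher' -> in reference (ref count 2, used 1/2) -> match (matches: 1)
  'always' -> in reference (ref count 3, used 1/3) -> match (matches: 2)
  'bought' -> not in reference -> no match (matches: 2)
  'after' -> not in reference -> no match (matches: 2)
  'some' -> not in reference -> no match (matches: 2)
  'with' -> in reference (ref count 1, used 1/1) -> match (matches: 3)
  'with' -> ref count 1 already used up (1/1) -> clipped, no match (matches: 3)
  'teacher' -> in reference (ref count 2, used 2/2) -> match (matches: 4)
  'always' -> in reference (ref count 3, used 2/3) -> match (matches: 5)
Clipped matches: 5, Candidate length: 9
Precision = 5/9

5/9


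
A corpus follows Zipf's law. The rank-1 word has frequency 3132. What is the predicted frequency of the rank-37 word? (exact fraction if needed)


Zipf's law: freq(rank) = f1 / rank
f1 = 3132, rank = 37
freq = 3132 / 37
GCD(3132, 37) = 1
Simplified: 3132/37

3132/37


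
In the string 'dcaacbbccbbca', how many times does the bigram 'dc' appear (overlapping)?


Scanning 'dcaacbbccbbca' for bigram 'dc':
  Position 0: 'dc' -> MATCH
  Position 1: 'ca' -> no
  Position 2: 'aa' -> no
  Position 3: 'ac' -> no
  Position 4: 'cb' -> no
  Position 5: 'bb' -> no
  Position 6: 'bc' -> no
  Position 7: 'cc' -> no
  Position 8: 'cb' -> no
  Position 9: 'bb' -> no
  Position 10: 'bc' -> no
  Position 11: 'ca' -> no
Total matches: 1

1


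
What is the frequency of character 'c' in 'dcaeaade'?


Scanning 'dcaeaade' for 'c':
  Position 1: 'c' -> MATCH (count: 1)
Total occurrences of 'c': 1

1


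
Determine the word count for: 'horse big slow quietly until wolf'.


Counting words by splitting on spaces:
  Word 1: 'horse'
  Word 2: 'big'
  Word 3: 'slow'
  Word 4: 'quietly'
  Word 5: 'until'
  Word 6: 'wolf'
Total words: 6

6


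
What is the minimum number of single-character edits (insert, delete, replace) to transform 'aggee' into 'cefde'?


Building DP table for s1='aggee' (len 5) and s2='cefde' (len 5):
       c  e  f  d  e
    0  1  2  3  4  5
  a 1  1  2  3  4  5
  g 2  2  2  3  4  5
  g 3  3  3  3  4  5
  e 4  4  3  4  4  4
  e 5  5  4  4  5  4
Edit distance = dp[5][5] = 4

4


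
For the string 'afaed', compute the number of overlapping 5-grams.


String 'afaed' has length L = 5.
Number of overlapping n-grams = L - n + 1
Substituting: 5 - 5 + 1 = 1

1


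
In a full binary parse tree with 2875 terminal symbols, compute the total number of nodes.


Leaf nodes (terminals): 2875
Internal nodes = n - 1 = 2875 - 1 = 2874
Total = leaves + internal = 2875 + 2874 = 5749

5749


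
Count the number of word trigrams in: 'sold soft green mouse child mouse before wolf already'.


Word trigrams from [9] words:
  Trigram 1: (sold soft green)
  Trigram 2: (soft green mouse)
  Trigram 3: (green mouse child)
  Trigram 4: (mouse child mouse)
  Trigram 5: (child mouse before)
  Trigram 6: (mouse before wolf)
  Trigram 7: (before wolf already)
Total word trigrams: 9 - 2 = 7

7


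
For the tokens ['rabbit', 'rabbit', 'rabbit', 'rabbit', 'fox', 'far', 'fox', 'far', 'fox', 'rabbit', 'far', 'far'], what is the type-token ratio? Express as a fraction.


Tokens: 12
Unique types: ('far', 'fox', 'rabbit') = 3
TTR = 3/12
Simplify: divide both by 3 -> 1/4
TTR = 1/4

1/4


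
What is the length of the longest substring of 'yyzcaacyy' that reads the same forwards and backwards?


Scanning 'yyzcaacyy' for palindromic substrings.
Substring at positions 3-6: 'caac'.
Check: reverse('caac') = 'caac' -> palindrome confirmed.
Neighbouring characters ('z' / 'y') break symmetry, so it cannot extend further.
No longer palindromic substring exists; longest length = 4

4


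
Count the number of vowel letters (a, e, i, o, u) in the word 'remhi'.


Scanning each character of 'remhi':
  Position 1: 'r' -> consonant (running count: 0)
  Position 2: 'e' -> vowel (running count: 1)
  Position 3: 'm' -> consonant (running count: 1)
  Position 4: 'h' -> consonant (running count: 1)
  Position 5: 'i' -> vowel (running count: 2)
Total vowels: 2

2


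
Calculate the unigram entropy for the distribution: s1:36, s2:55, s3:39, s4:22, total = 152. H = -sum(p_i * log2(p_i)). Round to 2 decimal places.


Computing entropy H = -sum(p_i * log2(p_i)):
  s1: p = 36/152 = 0.2368, -p*log2(p) = 0.4922
  s2: p = 55/152 = 0.3618, -p*log2(p) = 0.5307
  s3: p = 39/152 = 0.2566, -p*log2(p) = 0.5035
  s4: p = 22/152 = 0.1447, -p*log2(p) = 0.4036
H = sum of terms = 1.9300
Rounded to 2 decimals: 1.93

1.93


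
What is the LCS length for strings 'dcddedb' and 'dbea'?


DP table for LCS of 'dcddedb' and 'dbea':
       d  b  e  a
    0  0  0  0  0
  d 0  1  1  1  1
  c 0  1  1  1  1
  d 0  1  1  1  1
  d 0  1  1  1  1
  e 0  1  1  2  2
  d 0  1  1  2  2
  b 0  1  2  2  2
LCS: 'de'
LCS length = 2

2


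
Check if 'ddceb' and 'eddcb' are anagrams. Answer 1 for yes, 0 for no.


Sort characters of 'ddceb': 'bcdde'
Sort characters of 'eddcb': 'bcdde'
Sorted forms match -> they ARE anagrams
Result: 1

1


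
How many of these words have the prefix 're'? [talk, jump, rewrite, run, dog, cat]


Checking each word for prefix 're':
  'talk' -> no (count: 0)
  'jump' -> no (count: 0)
  'rewrite' -> YES, starts with 're' (count: 1)
  'run' -> no (count: 1)
  'dog' -> no (count: 1)
  'cat' -> no (count: 1)
Total with prefix 're': 1

1


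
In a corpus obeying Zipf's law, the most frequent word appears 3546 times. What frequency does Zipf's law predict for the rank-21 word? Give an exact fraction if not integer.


Zipf's law: freq(rank) = f1 / rank
f1 = 3546, rank = 21
freq = 3546 / 21
GCD(3546, 21) = 3
Simplified: 1182/7

1182/7


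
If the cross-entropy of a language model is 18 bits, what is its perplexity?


Perplexity formula: PP = 2^H
H = 18
PP = 2^18
PP = 2^18 = 262144

262144


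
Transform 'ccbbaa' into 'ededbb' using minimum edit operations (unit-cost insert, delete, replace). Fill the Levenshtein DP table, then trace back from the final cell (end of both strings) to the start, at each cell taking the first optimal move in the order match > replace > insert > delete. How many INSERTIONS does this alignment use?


Edit distance = 6. Backtracking from cell (6, 6) with preference match > replace > insert > delete,
then listing the resulting alignment 'ccbbaa' -> 'ededbb' left to right:
  Step 1: replace c->e
  Step 2: replace c->d
  Step 3: replace b->e
  Step 4: replace b->d
  Step 5: replace a->b
  Step 6: replace a->b
Total insertions: 0

0


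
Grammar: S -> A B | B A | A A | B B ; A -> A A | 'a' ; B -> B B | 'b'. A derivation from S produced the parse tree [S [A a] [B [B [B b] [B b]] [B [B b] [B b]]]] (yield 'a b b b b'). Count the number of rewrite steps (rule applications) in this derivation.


Every bracketed nonterminal node [X ...] in the tree is produced by exactly one rule application.
Reading the tree off as a leftmost derivation:
  Step 1: S  =>  A B   (applied S -> A B)
  Step 2: A B  =>  a B   (applied A -> a)
  Step 3: a B  =>  a B B   (applied B -> B B)
  Step 4: a B B  =>  a B B B   (applied B -> B B)
  Step 5: a B B B  =>  a b B B   (applied B -> b)
  Step 6: a b B B  =>  a b b B   (applied B -> b)
  Step 7: a b b B  =>  a b b B B   (applied B -> B B)
  Step 8: a b b B B  =>  a b b b B   (applied B -> b)
  Step 9: a b b b B  =>  a b b b b   (applied B -> b)
Final yield: a b b b b
Total rewrite steps: 9

9


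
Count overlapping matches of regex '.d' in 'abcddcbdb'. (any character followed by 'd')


Pattern: .d means any character followed by 'd'.
Scanning 'abcddcbdb' position-by-position:
  Pos 0: window 'ab' -> no
  Pos 1: window 'bc' -> no
  Pos 2: window 'cd' -> MATCH
  Pos 3: window 'dd' -> MATCH
  Pos 4: window 'dc' -> no
  Pos 5: window 'cb' -> no
  Pos 6: window 'bd' -> MATCH
  Pos 7: window 'db' -> no
  Pos 8: window 'b' -> no
Total matches: 3

3


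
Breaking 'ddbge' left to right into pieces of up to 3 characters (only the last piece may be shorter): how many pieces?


'ddbge' has 5 characters.
Chunking with max size 3:
  Chunk 1: 'ddb' (positions 0-2)
  Chunk 2: 'ge' (positions 3-4)
Total chunks: ceil(5 / 3) = 2

2


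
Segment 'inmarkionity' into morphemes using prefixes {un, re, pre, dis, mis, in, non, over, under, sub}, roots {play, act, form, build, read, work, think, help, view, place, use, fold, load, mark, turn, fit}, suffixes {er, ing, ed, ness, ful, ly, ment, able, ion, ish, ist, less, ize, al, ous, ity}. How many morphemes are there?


Segmenting 'inmarkionity' against the inventory:
  'in' -> prefix (morpheme 1)
  'mark' -> root (morpheme 2)
  'ion' -> suffix (morpheme 3)
  'ity' -> suffix (morpheme 4)
Total morphemes: 4

4


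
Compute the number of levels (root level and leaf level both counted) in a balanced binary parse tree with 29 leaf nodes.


In a balanced binary tree with n leaves the deepest leaf is ceil(log2(n)) edges below the root,
so counting node levels inclusive of root and leaves gives ceil(log2(n)) + 1 levels.
log2(29) = 4.8580
ceil(4.8580) = 5
levels = 5 + 1 = 6

6


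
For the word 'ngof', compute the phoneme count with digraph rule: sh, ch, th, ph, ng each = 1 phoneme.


Parsing 'ngof' greedily, digraphs first:
  'ng' -> digraph (1 consonant phoneme) (phonemes so far: 1)
  'o' -> vowel phoneme (phonemes so far: 2)
  'f' -> consonant phoneme (phonemes so far: 3)
Total phonemes: 3

3


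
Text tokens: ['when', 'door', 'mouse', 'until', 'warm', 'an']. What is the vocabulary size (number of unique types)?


Listing all tokens and tracking unique types:
  Token 1: 'when' -> NEW (unique so far: 1)
  Token 2: 'door' -> NEW (unique so far: 2)
  Token 3: 'mouse' -> NEW (unique so far: 3)
  Token 4: 'until' -> NEW (unique so far: 4)
  Token 5: 'warm' -> NEW (unique so far: 5)
  Token 6: 'an' -> NEW (unique so far: 6)
Unique types: ('an', 'door', 'mouse', 'until', 'warm', 'when')
Vocabulary size: 6

6


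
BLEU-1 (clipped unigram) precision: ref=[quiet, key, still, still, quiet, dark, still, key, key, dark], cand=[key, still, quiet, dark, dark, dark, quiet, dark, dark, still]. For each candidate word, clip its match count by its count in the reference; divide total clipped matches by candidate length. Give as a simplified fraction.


Reference word counts: {'dark': 2, 'key': 3, 'quiet': 2, 'still': 3}
Checking each candidate word (with clipping):
  'key' -> in reference (ref count 3, used 1/3) -> match (matches: 1)
  'still' -> in reference (ref count 3, used 1/3) -> match (matches: 2)
  'quiet' -> in reference (ref count 2, used 1/2) -> match (matches: 3)
  'dark' -> in reference (ref count 2, used 1/2) -> match (matches: 4)
  'dark' -> in reference (ref count 2, used 2/2) -> match (matches: 5)
  'dark' -> ref count 2 already used up (2/2) -> clipped, no match (matches: 5)
  'quiet' -> in reference (ref count 2, used 2/2) -> match (matches: 6)
  'dark' -> ref count 2 already used up (2/2) -> clipped, no match (matches: 6)
  'dark' -> ref count 2 already used up (2/2) -> clipped, no match (matches: 6)
  'still' -> in reference (ref count 3, used 2/3) -> match (matches: 7)
Clipped matches: 7, Candidate length: 10
Precision = 7/10

7/10


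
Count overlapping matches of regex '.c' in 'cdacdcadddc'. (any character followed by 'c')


Pattern: .c means any character followed by 'c'.
Scanning 'cdacdcadddc' position-by-position:
  Pos 0: window 'cd' -> no
  Pos 1: window 'da' -> no
  Pos 2: window 'ac' -> MATCH
  Pos 3: window 'cd' -> no
  Pos 4: window 'dc' -> MATCH
  Pos 5: window 'ca' -> no
  Pos 6: window 'ad' -> no
  Pos 7: window 'dd' -> no
  Pos 8: window 'dd' -> no
  Pos 9: window 'dc' -> MATCH
  Pos 10: window 'c' -> no
Total matches: 3

3


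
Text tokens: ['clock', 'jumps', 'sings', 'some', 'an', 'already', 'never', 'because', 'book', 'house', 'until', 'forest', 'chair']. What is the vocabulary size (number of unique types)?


Listing all tokens and tracking unique types:
  Token 1: 'clock' -> NEW (unique so far: 1)
  Token 2: 'jumps' -> NEW (unique so far: 2)
  Token 3: 'sings' -> NEW (unique so far: 3)
  Token 4: 'some' -> NEW (unique so far: 4)
  Token 5: 'an' -> NEW (unique so far: 5)
  Token 6: 'already' -> NEW (unique so far: 6)
  Token 7: 'never' -> NEW (unique so far: 7)
  Token 8: 'because' -> NEW (unique so far: 8)
  Token 9: 'book' -> NEW (unique so far: 9)
  Token 10: 'house' -> NEW (unique so far: 10)
  Token 11: 'until' -> NEW (unique so far: 11)
  Token 12: 'forest' -> NEW (unique so far: 12)
  Token 13: 'chair' -> NEW (unique so far: 13)
Unique types: ('already', 'an', 'because', 'book', 'chair', 'clock', 'forest', 'house', 'jumps', 'never', 'sings', 'some', 'until')
Vocabulary size: 13

13


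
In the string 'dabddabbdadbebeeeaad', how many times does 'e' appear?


Scanning 'dabddabbdadbebeeeaad' for 'e':
  Position 12: 'e' -> MATCH (count: 1)
  Position 14: 'e' -> MATCH (count: 2)
  Position 15: 'e' -> MATCH (count: 3)
  Position 16: 'e' -> MATCH (count: 4)
Total occurrences of 'e': 4

4


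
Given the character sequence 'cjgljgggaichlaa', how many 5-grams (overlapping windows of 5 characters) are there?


String 'cjgljgggaichlaa' has length L = 15.
Number of overlapping n-grams = L - n + 1
Substituting: 15 - 5 + 1 = 11

11


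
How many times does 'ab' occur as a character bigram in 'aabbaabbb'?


Scanning 'aabbaabbb' for bigram 'ab':
  Position 0: 'aa' -> no
  Position 1: 'ab' -> MATCH
  Position 2: 'bb' -> no
  Position 3: 'ba' -> no
  Position 4: 'aa' -> no
  Position 5: 'ab' -> MATCH
  Position 6: 'bb' -> no
  Position 7: 'bb' -> no
Total matches: 2

2


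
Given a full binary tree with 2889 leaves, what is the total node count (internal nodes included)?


Leaf nodes (terminals): 2889
Internal nodes = n - 1 = 2889 - 1 = 2888
Total = leaves + internal = 2889 + 2888 = 5777

5777


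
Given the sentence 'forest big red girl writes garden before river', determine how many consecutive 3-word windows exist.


Word trigrams from [8] words:
  Trigram 1: (forest big red)
  Trigram 2: (big red girl)
  Trigram 3: (red girl writes)
  Trigram 4: (girl writes garden)
  Trigram 5: (writes garden before)
  Trigram 6: (garden before river)
Total word trigrams: 8 - 2 = 6

6


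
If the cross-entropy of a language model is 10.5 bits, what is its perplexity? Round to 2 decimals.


Perplexity formula: PP = 2^H
H = 10.5
PP = 2^10.5
Decompose: 2^10.5 = 2^10 * 2^0.5 = 2^10 * sqrt(2)
2^10 = 1024, sqrt(2) ~ 1.4142136
PP ~ 1024 * 1.4142136 = 1448.1547264
Rounded to 2 decimals: 1448.15

1448.15


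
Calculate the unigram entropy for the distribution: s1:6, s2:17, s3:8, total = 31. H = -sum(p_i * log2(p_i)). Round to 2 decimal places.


Computing entropy H = -sum(p_i * log2(p_i)):
  s1: p = 6/31 = 0.1935, -p*log2(p) = 0.4586
  s2: p = 17/31 = 0.5484, -p*log2(p) = 0.4753
  s3: p = 8/31 = 0.2581, -p*log2(p) = 0.5043
H = sum of terms = 1.4382
Rounded to 2 decimals: 1.44

1.44


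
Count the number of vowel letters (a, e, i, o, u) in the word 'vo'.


Scanning each character of 'vo':
  Position 1: 'v' -> consonant (running count: 0)
  Position 2: 'o' -> vowel (running count: 1)
Total vowels: 1

1


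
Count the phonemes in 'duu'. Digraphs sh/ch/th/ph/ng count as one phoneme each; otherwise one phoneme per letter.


Parsing 'duu' greedily, digraphs first:
  'd' -> consonant phoneme (phonemes so far: 1)
  'u' -> vowel phoneme (phonemes so far: 2)
  'u' -> vowel phoneme (phonemes so far: 3)
Total phonemes: 3

3


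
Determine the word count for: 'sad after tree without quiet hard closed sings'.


Counting words by splitting on spaces:
  Word 1: 'sad'
  Word 2: 'after'
  Word 3: 'tree'
  Word 4: 'without'
  Word 5: 'quiet'
  Word 6: 'hard'
  Word 7: 'closed'
  Word 8: 'sings'
Total words: 8

8


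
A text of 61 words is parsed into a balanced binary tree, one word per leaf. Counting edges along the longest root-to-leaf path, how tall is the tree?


In a balanced binary tree with n leaves the deepest leaf is ceil(log2(n)) edges below the root.
log2(61) = 5.9307
ceil(5.9307) = 6
height (edges) = 6

6


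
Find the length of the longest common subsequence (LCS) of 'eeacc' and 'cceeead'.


DP table for LCS of 'eeacc' and 'cceeead':
       c  c  e  e  e  a  d
    0  0  0  0  0  0  0  0
  e 0  0  0  1  1  1  1  1
  e 0  0  0  1  2  2  2  2
  a 0  0  0  1  2  2  3  3
  c 0  1  1  1  2  2  3  3
  c 0  1  2  2  2  2  3  3
LCS: 'eea'
LCS length = 3

3


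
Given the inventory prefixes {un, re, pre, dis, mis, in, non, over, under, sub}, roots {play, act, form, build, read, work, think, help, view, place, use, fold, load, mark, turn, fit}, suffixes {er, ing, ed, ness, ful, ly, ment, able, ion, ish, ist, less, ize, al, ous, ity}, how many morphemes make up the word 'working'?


Segmenting 'working' against the inventory:
  'work' -> root (morpheme 1)
  'ing' -> suffix (morpheme 2)
Total morphemes: 2

2


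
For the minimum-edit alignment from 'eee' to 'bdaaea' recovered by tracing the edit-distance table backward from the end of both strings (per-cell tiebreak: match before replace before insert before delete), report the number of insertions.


Edit distance = 5. Backtracking from cell (3, 6) with preference match > replace > insert > delete,
then listing the resulting alignment 'eee' -> 'bdaaea' left to right:
  Step 1: insert 'b' [insertion #1]
  Step 2: insert 'd' [insertion #2]
  Step 3: insert 'a' [insertion #3]
  Step 4: replace e->a
  Step 5: keep 'e'
  Step 6: replace e->a
Total insertions: 3

3


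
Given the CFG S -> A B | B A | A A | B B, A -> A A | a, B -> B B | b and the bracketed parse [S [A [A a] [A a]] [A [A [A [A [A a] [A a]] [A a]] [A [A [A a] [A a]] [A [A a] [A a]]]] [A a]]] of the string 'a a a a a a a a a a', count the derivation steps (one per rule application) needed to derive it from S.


Every bracketed nonterminal node [X ...] in the tree is produced by exactly one rule application.
Reading the tree off as a leftmost derivation:
  Step 1: S  =>  A A   (applied S -> A A)
  Step 2: A A  =>  A A A   (applied A -> A A)
  Step 3: A A A  =>  a A A   (applied A -> a)
  Step 4: a A A  =>  a a A   (applied A -> a)
  Step 5: a a A  =>  a a A A   (applied A -> A A)
  Step 6: a a A A  =>  a a A A A   (applied A -> A A)
  Step 7: a a A A A  =>  a a A A A A   (applied A -> A A)
  Step 8: a a A A A A  =>  a a A A A A A   (applied A -> A A)
  Step 9: a a A A A A A  =>  a a a A A A A   (applied A -> a)
  Step 10: a a a A A A A  =>  a a a a A A A   (applied A -> a)
  Step 11: a a a a A A A  =>  a a a a a A A   (applied A -> a)
  Step 12: a a a a a A A  =>  a a a a a A A A   (applied A -> A A)
  Step 13: a a a a a A A A  =>  a a a a a A A A A   (applied A -> A A)
  Step 14: a a a a a A A A A  =>  a a a a a a A A A   (applied A -> a)
  Step 15: a a a a a a A A A  =>  a a a a a a a A A   (applied A -> a)
  Step 16: a a a a a a a A A  =>  a a a a a a a A A A   (applied A -> A A)
  Step 17: a a a a a a a A A A  =>  a a a a a a a a A A   (applied A -> a)
  Step 18: a a a a a a a a A A  =>  a a a a a a a a a A   (applied A -> a)
  Step 19: a a a a a a a a a A  =>  a a a a a a a a a a   (applied A -> a)
Final yield: a a a a a a a a a a
Total rewrite steps: 19

19


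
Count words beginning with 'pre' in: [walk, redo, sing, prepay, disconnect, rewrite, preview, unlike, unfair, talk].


Checking each word for prefix 'pre':
  'walk' -> no (count: 0)
  'redo' -> no (count: 0)
  'sing' -> no (count: 0)
  'prepay' -> YES, starts with 'pre' (count: 1)
  'disconnect' -> no (count: 1)
  'rewrite' -> no (count: 1)
  'preview' -> YES, starts with 'pre' (count: 2)
  'unlike' -> no (count: 2)
  'unfair' -> no (count: 2)
  'talk' -> no (count: 2)
Total with prefix 'pre': 2

2


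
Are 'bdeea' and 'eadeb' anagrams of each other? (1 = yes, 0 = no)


Sort characters of 'bdeea': 'abdee'
Sort characters of 'eadeb': 'abdee'
Sorted forms match -> they ARE anagrams
Result: 1

1


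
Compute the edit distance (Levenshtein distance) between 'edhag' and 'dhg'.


Building DP table for s1='edhag' (len 5) and s2='dhg' (len 3):
       d  h  g
    0  1  2  3
  e 1  1  2  3
  d 2  1  2  3
  h 3  2  1  2
  a 4  3  2  2
  g 5  4  3  2
Edit distance = dp[5][3] = 2

2


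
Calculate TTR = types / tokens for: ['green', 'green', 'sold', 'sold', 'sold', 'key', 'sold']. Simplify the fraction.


Tokens: 7
Unique types: ('green', 'key', 'sold') = 3
TTR = 3/7
Already in lowest terms.

3/7


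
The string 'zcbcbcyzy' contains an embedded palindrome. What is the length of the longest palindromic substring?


Scanning 'zcbcbcyzy' for palindromic substrings.
Substring at positions 1-5: 'cbcbc'.
Check: reverse('cbcbc') = 'cbcbc' -> palindrome confirmed.
Neighbouring characters ('z' / 'y') break symmetry, so it cannot extend further.
No longer palindromic substring exists; longest length = 5

5


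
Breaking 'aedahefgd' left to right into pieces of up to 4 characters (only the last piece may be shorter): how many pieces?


'aedahefgd' has 9 characters.
Chunking with max size 4:
  Chunk 1: 'aeda' (positions 0-3)
  Chunk 2: 'hefg' (positions 4-7)
  Chunk 3: 'd' (positions 8-8)
Total chunks: ceil(9 / 4) = 3

3


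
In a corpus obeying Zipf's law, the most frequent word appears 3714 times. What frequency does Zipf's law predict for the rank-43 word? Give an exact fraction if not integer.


Zipf's law: freq(rank) = f1 / rank
f1 = 3714, rank = 43
freq = 3714 / 43
GCD(3714, 43) = 1
Simplified: 3714/43

3714/43


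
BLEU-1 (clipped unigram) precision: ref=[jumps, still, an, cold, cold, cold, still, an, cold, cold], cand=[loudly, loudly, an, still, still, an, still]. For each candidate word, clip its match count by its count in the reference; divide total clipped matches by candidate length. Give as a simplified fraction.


Reference word counts: {'an': 2, 'cold': 5, 'jumps': 1, 'still': 2}
Checking each candidate word (with clipping):
  'loudly' -> not in reference -> no match (matches: 0)
  'loudly' -> not in reference -> no match (matches: 0)
  'an' -> in reference (ref count 2, used 1/2) -> match (matches: 1)
  'still' -> in reference (ref count 2, used 1/2) -> match (matches: 2)
  'still' -> in reference (ref count 2, used 2/2) -> match (matches: 3)
  'an' -> in reference (ref count 2, used 2/2) -> match (matches: 4)
  'still' -> ref count 2 already used up (2/2) -> clipped, no match (matches: 4)
Clipped matches: 4, Candidate length: 7
Precision = 4/7

4/7


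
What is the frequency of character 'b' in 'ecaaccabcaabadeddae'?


Scanning 'ecaaccabcaabadeddae' for 'b':
  Position 7: 'b' -> MATCH (count: 1)
  Position 11: 'b' -> MATCH (count: 2)
Total occurrences of 'b': 2

2


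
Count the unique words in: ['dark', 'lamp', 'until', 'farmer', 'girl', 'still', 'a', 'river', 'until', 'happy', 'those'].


Listing all tokens and tracking unique types:
  Token 1: 'dark' -> NEW (unique so far: 1)
  Token 2: 'lamp' -> NEW (unique so far: 2)
  Token 3: 'until' -> NEW (unique so far: 3)
  Token 4: 'farmer' -> NEW (unique so far: 4)
  Token 5: 'girl' -> NEW (unique so far: 5)
  Token 6: 'still' -> NEW (unique so far: 6)
  Token 7: 'a' -> NEW (unique so far: 7)
  Token 8: 'river' -> NEW (unique so far: 8)
  Token 9: 'until' -> duplicate (unique so far: 8)
  Token 10: 'happy' -> NEW (unique so far: 9)
  Token 11: 'those' -> NEW (unique so far: 10)
Unique types: ('a', 'dark', 'farmer', 'girl', 'happy', 'lamp', 'river', 'still', 'those', 'until')
Vocabulary size: 10

10


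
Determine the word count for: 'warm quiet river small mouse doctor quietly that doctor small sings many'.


Counting words by splitting on spaces:
  Word 1: 'warm'
  Word 2: 'quiet'
  Word 3: 'river'
  Word 4: 'small'
  Word 5: 'mouse'
  Word 6: 'doctor'
  Word 7: 'quietly'
  Word 8: 'that'
  Word 9: 'doctor'
  Word 10: 'small'
  Word 11: 'sings'
  Word 12: 'many'
Total words: 12

12


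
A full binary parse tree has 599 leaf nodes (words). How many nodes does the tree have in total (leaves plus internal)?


Leaf nodes (terminals): 599
Internal nodes = n - 1 = 599 - 1 = 598
Total = leaves + internal = 599 + 598 = 1197

1197


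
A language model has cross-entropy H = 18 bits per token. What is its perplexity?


Perplexity formula: PP = 2^H
H = 18
PP = 2^18
PP = 2^18 = 262144

262144


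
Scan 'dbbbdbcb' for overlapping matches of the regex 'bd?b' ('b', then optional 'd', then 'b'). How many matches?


Pattern: bd?b means 'b', then optional 'd', then 'b'.
Scanning 'dbbbdbcb' position-by-position:
  Pos 0: window 'dbb' -> no
  Pos 1: window 'bbb' -> MATCH
  Pos 2: window 'bbd' -> MATCH
  Pos 3: window 'bdb' -> MATCH
  Pos 4: window 'dbc' -> no
  Pos 5: window 'bcb' -> no
  Pos 6: window 'cb' -> no
  Pos 7: window 'b' -> no
Total matches: 3

3


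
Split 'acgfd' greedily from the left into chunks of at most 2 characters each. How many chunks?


'acgfd' has 5 characters.
Chunking with max size 2:
  Chunk 1: 'ac' (positions 0-1)
  Chunk 2: 'gf' (positions 2-3)
  Chunk 3: 'd' (positions 4-4)
Total chunks: ceil(5 / 2) = 3

3


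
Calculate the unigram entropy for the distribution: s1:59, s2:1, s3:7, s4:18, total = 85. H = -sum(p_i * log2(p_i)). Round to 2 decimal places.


Computing entropy H = -sum(p_i * log2(p_i)):
  s1: p = 59/85 = 0.6941, -p*log2(p) = 0.3656
  s2: p = 1/85 = 0.0118, -p*log2(p) = 0.0754
  s3: p = 7/85 = 0.0824, -p*log2(p) = 0.2966
  s4: p = 18/85 = 0.2118, -p*log2(p) = 0.4742
H = sum of terms = 1.2118
Rounded to 2 decimals: 1.21

1.21


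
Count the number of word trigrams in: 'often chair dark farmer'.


Word trigrams from [4] words:
  Trigram 1: (often chair dark)
  Trigram 2: (chair dark farmer)
Total word trigrams: 4 - 2 = 2

2


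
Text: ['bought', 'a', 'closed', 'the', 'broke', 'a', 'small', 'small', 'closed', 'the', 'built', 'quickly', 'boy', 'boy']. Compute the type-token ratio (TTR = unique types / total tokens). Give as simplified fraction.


Tokens: 14
Unique types: ('a', 'bought', 'boy', 'broke', 'built', 'closed', 'quickly', 'small', 'the') = 9
TTR = 9/14
Already in lowest terms.

9/14


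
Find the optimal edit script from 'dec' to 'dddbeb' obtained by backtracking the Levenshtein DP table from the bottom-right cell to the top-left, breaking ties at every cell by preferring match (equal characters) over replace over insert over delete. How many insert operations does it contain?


Edit distance = 4. Backtracking from cell (3, 6) with preference match > replace > insert > delete,
then listing the resulting alignment 'dec' -> 'dddbeb' left to right:
  Step 1: insert 'd' [insertion #1]
  Step 2: insert 'd' [insertion #2]
  Step 3: keep 'd'
  Step 4: insert 'b' [insertion #3]
  Step 5: keep 'e'
  Step 6: replace c->b
Total insertions: 3

3


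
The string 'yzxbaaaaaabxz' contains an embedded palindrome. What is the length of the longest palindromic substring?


Scanning 'yzxbaaaaaabxz' for palindromic substrings.
Substring at positions 1-12: 'zxbaaaaaabxz'.
Check: reverse('zxbaaaaaabxz') = 'zxbaaaaaabxz' -> palindrome confirmed.
Neighbouring characters ('y' / '-') break symmetry, so it cannot extend further.
No longer palindromic substring exists; longest length = 12

12


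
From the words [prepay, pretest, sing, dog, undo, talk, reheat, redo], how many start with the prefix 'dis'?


Checking each word for prefix 'dis':
  'prepay' -> no (count: 0)
  'pretest' -> no (count: 0)
  'sing' -> no (count: 0)
  'dog' -> no (count: 0)
  'undo' -> no (count: 0)
  'talk' -> no (count: 0)
  'reheat' -> no (count: 0)
  'redo' -> no (count: 0)
Total with prefix 'dis': 0

0


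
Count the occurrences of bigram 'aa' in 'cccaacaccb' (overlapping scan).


Scanning 'cccaacaccb' for bigram 'aa':
  Position 0: 'cc' -> no
  Position 1: 'cc' -> no
  Position 2: 'ca' -> no
  Position 3: 'aa' -> MATCH
  Position 4: 'ac' -> no
  Position 5: 'ca' -> no
  Position 6: 'ac' -> no
  Position 7: 'cc' -> no
  Position 8: 'cb' -> no
Total matches: 1

1


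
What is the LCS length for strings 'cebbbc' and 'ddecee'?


DP table for LCS of 'cebbbc' and 'ddecee':
       d  d  e  c  e  e
    0  0  0  0  0  0  0
  c 0  0  0  0  1  1  1
  e 0  0  0  1  1  2  2
  b 0  0  0  1  1  2  2
  b 0  0  0  1  1  2  2
  b 0  0  0  1  1  2  2
  c 0  0  0  1  2  2  2
LCS: 'ce'
LCS length = 2

2


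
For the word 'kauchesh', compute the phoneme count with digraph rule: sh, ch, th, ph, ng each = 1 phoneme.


Parsing 'kauchesh' greedily, digraphs first:
  'k' -> consonant phoneme (phonemes so far: 1)
  'a' -> vowel phoneme (phonemes so far: 2)
  'u' -> vowel phoneme (phonemes so far: 3)
  'ch' -> digraph (1 consonant phoneme) (phonemes so far: 4)
  'e' -> vowel phoneme (phonemes so far: 5)
  'sh' -> digraph (1 consonant phoneme) (phonemes so far: 6)
Total phonemes: 6

6


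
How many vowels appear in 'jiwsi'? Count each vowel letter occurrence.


Scanning each character of 'jiwsi':
  Position 1: 'j' -> consonant (running count: 0)
  Position 2: 'i' -> vowel (running count: 1)
  Position 3: 'w' -> consonant (running count: 1)
  Position 4: 's' -> consonant (running count: 1)
  Position 5: 'i' -> vowel (running count: 2)
Total vowels: 2

2


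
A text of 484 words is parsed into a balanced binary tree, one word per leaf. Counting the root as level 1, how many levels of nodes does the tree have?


In a balanced binary tree with n leaves the deepest leaf is ceil(log2(n)) edges below the root,
so counting node levels inclusive of root and leaves gives ceil(log2(n)) + 1 levels.
log2(484) = 8.9189
ceil(8.9189) = 9
levels = 9 + 1 = 10

10


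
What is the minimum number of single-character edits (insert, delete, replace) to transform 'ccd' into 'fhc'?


Building DP table for s1='ccd' (len 3) and s2='fhc' (len 3):
       f  h  c
    0  1  2  3
  c 1  1  2  2
  c 2  2  2  2
  d 3  3  3  3
Edit distance = dp[3][3] = 3

3


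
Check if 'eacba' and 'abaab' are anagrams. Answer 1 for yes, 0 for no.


Sort characters of 'eacba': 'aabce'
Sort characters of 'abaab': 'aaabb'
Sorted forms differ -> they are NOT anagrams
Result: 0

0


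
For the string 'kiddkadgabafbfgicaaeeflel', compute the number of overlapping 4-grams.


String 'kiddkadgabafbfgicaaeeflel' has length L = 25.
Number of overlapping n-grams = L - n + 1
Substituting: 25 - 4 + 1 = 22

22


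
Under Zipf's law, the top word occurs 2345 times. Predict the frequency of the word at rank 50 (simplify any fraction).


Zipf's law: freq(rank) = f1 / rank
f1 = 2345, rank = 50
freq = 2345 / 50
GCD(2345, 50) = 5
Simplified: 469/10

469/10


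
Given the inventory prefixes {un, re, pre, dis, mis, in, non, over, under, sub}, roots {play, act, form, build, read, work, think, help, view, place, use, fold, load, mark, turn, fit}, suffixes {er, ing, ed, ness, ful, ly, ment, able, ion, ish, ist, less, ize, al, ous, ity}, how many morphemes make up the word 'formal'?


Segmenting 'formal' against the inventory:
  'form' -> root (morpheme 1)
  'al' -> suffix (morpheme 2)
Total morphemes: 2

2
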